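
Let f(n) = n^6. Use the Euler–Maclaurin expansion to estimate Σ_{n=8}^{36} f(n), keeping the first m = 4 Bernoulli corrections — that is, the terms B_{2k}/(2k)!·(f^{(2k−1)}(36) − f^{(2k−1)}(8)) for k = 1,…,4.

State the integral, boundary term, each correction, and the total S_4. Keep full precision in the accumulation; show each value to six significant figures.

The integral term ∫_8^36 x^6 dx = 1.11946e+10.
½[f(8) + f(36)] = ½[262144 + 2.17678e+09] = 1.08852e+09.
Integral + boundary = 1.22831e+10.
Order-1 term: 1/12 · (3.62797e+08 − 196608) = 3.02167e+07.
Running total after k=1: 1.23133e+10.
Order-2 term: −1/720 · (5.59872e+06 − 61440.0) = -7690.67.
Running total after k=2: 1.23133e+10.
Order-3 term: 1/30240 · (25920.0 − 5760.00) = 0.666667.
Running total after k=3: 1.23133e+10.
Order-4 term: −1/1209600 · (0.00000 − 0.00000) = 0.00000.

S_4 ≈ 1.23133e+10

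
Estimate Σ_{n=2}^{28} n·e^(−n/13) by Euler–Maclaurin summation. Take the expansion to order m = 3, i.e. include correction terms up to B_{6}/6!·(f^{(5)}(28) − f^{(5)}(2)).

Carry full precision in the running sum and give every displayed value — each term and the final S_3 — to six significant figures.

∫_2^28 x·e^(−x/13) dx evaluates to 105.346.
½[f(2) + f(28)] = ½[1.71481 + 3.24904] = 2.48192.
Integral + boundary = 107.828.
Order-1 term: 1/12 · (-0.133889 − 0.725496) = -0.0716154.
After k=1: 107.756.
Order-2 term: −1/720 · (0.000580977 − 0.0144397) = 1.92482e-05.
After k=2: 107.756.
Order-3 term: 1/30240 · (1.15633e-05 − 0.000145482) = -4.42853e-09.

S_3 ≈ 107.756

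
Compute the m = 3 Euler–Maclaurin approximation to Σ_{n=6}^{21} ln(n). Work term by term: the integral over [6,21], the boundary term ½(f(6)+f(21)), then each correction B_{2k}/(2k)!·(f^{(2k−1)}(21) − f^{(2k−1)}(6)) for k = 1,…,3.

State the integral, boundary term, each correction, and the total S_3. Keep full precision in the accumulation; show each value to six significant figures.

S_3 ≈ 40.5926

The integral term ∫_6^21 ln(x) dx = 38.1844.
Boundary: ½(f(6) + f(21)) = ½(1.79176 + 3.04452) = 2.41814.
Running total after boundary: 40.6026.
Correction k=1: B_{2}/2! · (f^{(1)}(21) − f^{(1)}(6)) = 1/12 · (0.0476190 − 0.166667) = -0.00992063.
After k=1: 40.5926.
Correction k=2: B_{4}/4! · (f^{(3)}(21) − f^{(3)}(6)) = −1/720 · (0.000215959 − 0.00925926) = 1.25601e-05.
After k=2: 40.5926.
Correction k=3: B_{6}/6! · (f^{(5)}(21) − f^{(5)}(6)) = 1/30240 · (5.87645e-06 − 0.00308642) = -1.01870e-07.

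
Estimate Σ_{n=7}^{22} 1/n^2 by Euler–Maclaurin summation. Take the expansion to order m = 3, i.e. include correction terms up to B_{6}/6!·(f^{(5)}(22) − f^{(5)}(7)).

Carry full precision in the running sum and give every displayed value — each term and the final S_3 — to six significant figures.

S_3 ≈ 0.109108

The integral term ∫_7^22 1/x^2 dx = 0.0974026.
½[f(7) + f(22)] = ½[0.0204082 + 0.00206612] = 0.0112371.
Integral + boundary = 0.108640.
Correction k=1: B_{2}/2! · (f^{(1)}(22) − f^{(1)}(7)) = 1/12 · (-0.000187829 − (-0.00583090)) = 0.000470256.
After k=1: 0.109110.
Correction k=2: B_{4}/4! · (f^{(3)}(22) − f^{(3)}(7)) = −1/720 · (-4.65691e-06 − (-0.00142798)) = -1.97683e-06.
After k=2: 0.109108.
Correction k=3: B_{6}/6! · (f^{(5)}(22) − f^{(5)}(7)) = 1/30240 · (-2.88651e-07 − (-0.000874271)) = 2.89015e-08.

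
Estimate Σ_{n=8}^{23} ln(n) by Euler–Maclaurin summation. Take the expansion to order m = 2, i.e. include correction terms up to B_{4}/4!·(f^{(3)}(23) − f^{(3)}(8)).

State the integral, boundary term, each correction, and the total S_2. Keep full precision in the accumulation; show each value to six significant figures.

∫_8^23 ln(x) dx evaluates to 40.4808.
Endpoint term: (f(8) + f(23))/2 = (2.07944 + 3.13549)/2 = 2.60747.
Integral + boundary = 43.0883.
Correction k=1: B_{2}/2! · (f^{(1)}(23) − f^{(1)}(8)) = 1/12 · (0.0434783 − 0.125000) = -0.00679348.
After k=1: 43.0815.
Correction k=2: B_{4}/4! · (f^{(3)}(23) − f^{(3)}(8)) = −1/720 · (0.000164379 − 0.00390625) = 5.19704e-06.

S_2 ≈ 43.0815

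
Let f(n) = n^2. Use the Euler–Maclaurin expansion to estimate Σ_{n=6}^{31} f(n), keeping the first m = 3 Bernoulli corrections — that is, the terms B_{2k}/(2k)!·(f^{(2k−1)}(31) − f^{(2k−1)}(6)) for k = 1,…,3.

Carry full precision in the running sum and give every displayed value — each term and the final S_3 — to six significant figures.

∫_6^31 x^2 dx evaluates to 9858.33.
Endpoint term: (f(6) + f(31))/2 = (36.0000 + 961.000)/2 = 498.500.
Integral + boundary = 10356.8.
k=1: B_{2}/(2)! × [f^{(1)}(31) − f^{(1)}(6)] = 1/12 × (62.0000 − 12.0000) = 4.16667.
Running total after k=1: 10361.0.
k=2: B_{4}/(4)! × [f^{(3)}(31) − f^{(3)}(6)] = −1/720 × (0.00000 − 0.00000) = 0.00000.
Running total after k=2: 10361.0.
k=3: B_{6}/(6)! × [f^{(5)}(31) − f^{(5)}(6)] = 1/30240 × (0.00000 − 0.00000) = 0.00000.

S_3 ≈ 10361.0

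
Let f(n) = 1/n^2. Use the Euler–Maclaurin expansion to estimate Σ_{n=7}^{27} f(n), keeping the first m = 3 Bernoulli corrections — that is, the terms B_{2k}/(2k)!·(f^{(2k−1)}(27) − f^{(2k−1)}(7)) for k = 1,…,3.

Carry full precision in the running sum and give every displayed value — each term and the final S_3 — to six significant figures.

S_3 ≈ 0.117186

The integral term ∫_7^27 1/x^2 dx = 0.105820.
Endpoint term: (f(7) + f(27))/2 = (0.0204082 + 0.00137174)/2 = 0.0108900.
Integral + boundary = 0.116710.
k=1: B_{2}/(2)! × [f^{(1)}(27) − f^{(1)}(7)] = 1/12 × (-0.000101611 − (-0.00583090)) = 0.000477441.
After k=1: 0.117187.
k=2: B_{4}/(4)! × [f^{(3)}(27) − f^{(3)}(7)] = −1/720 × (-1.67260e-06 − (-0.00142798)) = -1.98098e-06.
After k=2: 0.117186.
k=3: B_{6}/(6)! × [f^{(5)}(27) − f^{(5)}(7)] = 1/30240 × (-6.88313e-08 − (-0.000874271)) = 2.89088e-08.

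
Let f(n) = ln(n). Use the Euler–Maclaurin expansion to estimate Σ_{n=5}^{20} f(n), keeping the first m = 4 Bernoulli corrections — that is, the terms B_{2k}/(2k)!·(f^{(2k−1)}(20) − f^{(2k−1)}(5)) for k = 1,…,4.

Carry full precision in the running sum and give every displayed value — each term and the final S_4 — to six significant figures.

The integral term ∫_5^20 ln(x) dx = 36.8675.
Endpoint term: (f(5) + f(20))/2 = (1.60944 + 2.99573)/2 = 2.30259.
Running total after boundary: 39.1700.
Correction k=1: B_{2}/2! · (f^{(1)}(20) − f^{(1)}(5)) = 1/12 · (0.0500000 − 0.200000) = -0.0125000.
Partial sum through k=1: 39.1575.
Correction k=2: B_{4}/4! · (f^{(3)}(20) − f^{(3)}(5)) = −1/720 · (0.000250000 − 0.0160000) = 2.18750e-05.
Partial sum through k=2: 39.1576.
Correction k=3: B_{6}/6! · (f^{(5)}(20) − f^{(5)}(5)) = 1/30240 · (7.50000e-06 − 0.00768000) = -2.53720e-07.
Partial sum through k=3: 39.1576.
Correction k=4: B_{8}/8! · (f^{(7)}(20) − f^{(7)}(5)) = −1/1209600 · (5.62500e-07 − 0.00921600) = 7.61858e-09.

S_4 ≈ 39.1576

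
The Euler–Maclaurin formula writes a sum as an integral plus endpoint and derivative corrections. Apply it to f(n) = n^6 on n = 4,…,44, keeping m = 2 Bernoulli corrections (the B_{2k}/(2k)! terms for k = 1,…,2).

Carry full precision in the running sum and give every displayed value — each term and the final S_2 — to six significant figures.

S_2 ≈ 4.93217e+10

∫_4^44 x^6 dx evaluates to 4.56111e+10.
½[f(4) + f(44)] = ½[4096.00 + 7.25631e+09] = 3.62816e+09.
Running total after boundary: 4.92393e+10.
Correction k=1: B_{2}/2! · (f^{(1)}(44) − f^{(1)}(4)) = 1/12 · (9.89497e+08 − 6144.00) = 8.24576e+07.
Running total after k=1: 4.93217e+10.
Correction k=2: B_{4}/4! · (f^{(3)}(44) − f^{(3)}(4)) = −1/720 · (1.02221e+07 − 7680.00) = -14186.7.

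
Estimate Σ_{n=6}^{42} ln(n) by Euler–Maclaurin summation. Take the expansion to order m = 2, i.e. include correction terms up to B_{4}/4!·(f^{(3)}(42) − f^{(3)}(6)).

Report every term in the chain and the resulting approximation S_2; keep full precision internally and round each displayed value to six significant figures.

∫_6^42 ln(x) dx evaluates to 110.232.
½[f(6) + f(42)] = ½[1.79176 + 3.73767] = 2.76471.
So far: 112.996.
Order-1 term: 1/12 · (0.0238095 − 0.166667) = -0.0119048.
After k=1: 112.984.
Order-2 term: −1/720 · (2.69949e-05 − 0.00925926) = 1.28226e-05.

S_2 ≈ 112.984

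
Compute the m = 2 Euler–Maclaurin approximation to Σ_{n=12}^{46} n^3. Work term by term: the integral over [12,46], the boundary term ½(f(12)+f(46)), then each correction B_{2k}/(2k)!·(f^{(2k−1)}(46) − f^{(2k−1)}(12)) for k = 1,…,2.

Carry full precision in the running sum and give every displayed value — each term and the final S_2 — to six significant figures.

The integral term ∫_12^46 x^3 dx = 1.11418e+06.
Boundary: ½(f(12) + f(46)) = ½(1728.00 + 97336.0) = 49532.0.
Running total after boundary: 1.16371e+06.
Correction k=1: B_{2}/2! · (f^{(1)}(46) − f^{(1)}(12)) = 1/12 · (6348.00 − 432.000) = 493.000.
Running total after k=1: 1.16420e+06.
Correction k=2: B_{4}/4! · (f^{(3)}(46) − f^{(3)}(12)) = −1/720 · (6.00000 − 6.00000) = 0.00000.

S_2 ≈ 1.16420e+06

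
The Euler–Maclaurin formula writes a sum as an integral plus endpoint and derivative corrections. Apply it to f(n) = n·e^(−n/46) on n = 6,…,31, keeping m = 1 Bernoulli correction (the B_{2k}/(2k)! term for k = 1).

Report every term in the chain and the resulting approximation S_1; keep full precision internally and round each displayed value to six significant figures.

The integral term ∫_6^31 x·e^(−x/46) dx = 294.098.
½[f(6) + f(31)] = ½[5.26628 + 15.8010] = 10.5336.
So far: 304.632.
Correction k=1: B_{2}/2! · (f^{(1)}(31) − f^{(1)}(6)) = 1/12 · (0.166210 − 0.763229) = -0.0497516.

S_1 ≈ 304.582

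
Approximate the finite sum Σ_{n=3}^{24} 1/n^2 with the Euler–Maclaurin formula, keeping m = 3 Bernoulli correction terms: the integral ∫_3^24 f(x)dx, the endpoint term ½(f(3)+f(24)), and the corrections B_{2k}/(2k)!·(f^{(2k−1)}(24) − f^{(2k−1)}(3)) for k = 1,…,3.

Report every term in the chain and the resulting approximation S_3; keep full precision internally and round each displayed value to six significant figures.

S_3 ≈ 0.354125

The integral term ∫_3^24 1/x^2 dx = 0.291667.
Endpoint term: (f(3) + f(24))/2 = (0.111111 + 0.00173611)/2 = 0.0564236.
Integral + boundary = 0.348090.
k=1: B_{2}/(2)! × [f^{(1)}(24) − f^{(1)}(3)] = 1/12 × (-0.000144676 − (-0.0740741)) = 0.00616078.
Running total after k=1: 0.354251.
k=2: B_{4}/(4)! × [f^{(3)}(24) − f^{(3)}(3)] = −1/720 × (-3.01408e-06 − (-0.0987654)) = -0.000137170.
Running total after k=2: 0.354114.
k=3: B_{6}/(6)! × [f^{(5)}(24) − f^{(5)}(3)] = 1/30240 × (-1.56983e-07 − (-0.329218)) = 1.08868e-05.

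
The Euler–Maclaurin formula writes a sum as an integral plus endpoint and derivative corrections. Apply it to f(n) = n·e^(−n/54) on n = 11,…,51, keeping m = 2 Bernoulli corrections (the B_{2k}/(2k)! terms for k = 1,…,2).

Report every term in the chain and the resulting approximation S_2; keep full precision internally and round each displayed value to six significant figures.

Integral: ∫_11^51 x·e^(−x/54) dx = 658.083.
½[f(11) + f(51)] = ½[8.97274 + 19.8337] = 14.4032.
So far: 672.486.
Correction k=1: B_{2}/2! · (f^{(1)}(51) − f^{(1)}(11)) = 1/12 · (0.0216053 − 0.649542) = -0.0523281.
Running total after k=1: 672.434.
Correction k=2: B_{4}/4! · (f^{(3)}(51) − f^{(3)}(11)) = −1/720 · (0.000274141 − 0.000782219) = 7.05663e-07.

S_2 ≈ 672.434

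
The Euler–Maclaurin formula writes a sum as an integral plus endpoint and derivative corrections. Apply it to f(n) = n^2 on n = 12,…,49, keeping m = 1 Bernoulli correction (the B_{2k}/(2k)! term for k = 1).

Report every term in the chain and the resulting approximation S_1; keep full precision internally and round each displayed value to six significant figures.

The integral term ∫_12^49 x^2 dx = 38640.3.
Boundary: ½(f(12) + f(49)) = ½(144.000 + 2401.00) = 1272.50.
Running total after boundary: 39912.8.
k=1: B_{2}/(2)! × [f^{(1)}(49) − f^{(1)}(12)] = 1/12 × (98.0000 − 24.0000) = 6.16667.

S_1 ≈ 39919.0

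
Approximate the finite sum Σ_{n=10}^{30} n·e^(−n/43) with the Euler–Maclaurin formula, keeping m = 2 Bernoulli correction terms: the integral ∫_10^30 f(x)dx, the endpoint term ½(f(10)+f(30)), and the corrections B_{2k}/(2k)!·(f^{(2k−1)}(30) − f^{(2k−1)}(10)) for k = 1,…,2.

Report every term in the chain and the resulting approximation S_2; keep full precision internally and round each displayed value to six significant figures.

Integral: ∫_10^30 x·e^(−x/43) dx = 243.705.
Endpoint term: (f(10) + f(30))/2 = (7.92504 + 14.9322)/2 = 11.4286.
So far: 255.134.
k=1: B_{2}/(2)! × [f^{(1)}(30) − f^{(1)}(10)] = 1/12 × (0.150480 − 0.608200) = -0.0381434.
Partial sum through k=1: 255.096.
k=2: B_{4}/(4)! × [f^{(3)}(30) − f^{(3)}(10)] = −1/720 × (0.000619774 − 0.00118616) = 7.86645e-07.

S_2 ≈ 255.096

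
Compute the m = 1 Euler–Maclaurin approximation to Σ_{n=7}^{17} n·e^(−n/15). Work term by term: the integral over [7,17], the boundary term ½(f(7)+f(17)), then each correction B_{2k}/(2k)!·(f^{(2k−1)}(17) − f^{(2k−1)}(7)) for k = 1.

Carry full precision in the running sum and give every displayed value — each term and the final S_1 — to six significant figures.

S_1 ≈ 57.2994

The integral term ∫_7^17 x·e^(−x/15) dx = 52.3994.
½[f(7) + f(17)] = ½[4.38962 + 5.47329] = 4.93146.
Integral + boundary = 57.3309.
Correction k=1: B_{2}/2! · (f^{(1)}(17) − f^{(1)}(7)) = 1/12 · (-0.0429278 − 0.334448) = -0.0314479.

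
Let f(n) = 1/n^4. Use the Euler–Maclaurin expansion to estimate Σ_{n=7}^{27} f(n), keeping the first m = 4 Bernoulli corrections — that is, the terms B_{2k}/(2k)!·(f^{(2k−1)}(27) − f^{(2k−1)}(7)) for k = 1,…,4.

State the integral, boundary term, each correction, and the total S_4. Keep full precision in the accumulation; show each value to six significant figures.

∫_7^27 1/x^4 dx evaluates to 0.000954882.
Endpoint term: (f(7) + f(27))/2 = (0.000416493 + 1.88168e-06)/2 = 0.000209187.
Running total after boundary: 0.00116407.
Correction k=1: B_{2}/2! · (f^{(1)}(27) − f^{(1)}(7)) = 1/12 · (-2.78767e-07 − (-0.000237996)) = 1.98098e-05.
Partial sum through k=1: 0.00118388.
Correction k=2: B_{4}/4! · (f^{(3)}(27) − f^{(3)}(7)) = −1/720 · (-1.14719e-08 − (-0.000145712)) = -2.02362e-07.
Partial sum through k=2: 0.00118368.
Correction k=3: B_{6}/6! · (f^{(5)}(27) − f^{(5)}(7)) = 1/30240 · (-8.81242e-10 − (-0.000166528)) = 5.50684e-09.
Partial sum through k=3: 0.00118368.
Correction k=4: B_{8}/8! · (f^{(7)}(27) − f^{(7)}(7)) = −1/1209600 · (-1.08795e-10 − (-0.000305868)) = -2.52867e-10.

S_4 ≈ 0.00118368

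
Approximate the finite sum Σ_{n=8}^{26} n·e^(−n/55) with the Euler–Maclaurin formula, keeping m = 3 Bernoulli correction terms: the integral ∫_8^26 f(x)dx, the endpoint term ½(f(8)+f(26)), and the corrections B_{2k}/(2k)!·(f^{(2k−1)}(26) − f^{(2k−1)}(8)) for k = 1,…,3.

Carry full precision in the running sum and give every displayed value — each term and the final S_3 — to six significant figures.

∫_8^26 x·e^(−x/55) dx evaluates to 219.138.
½[f(8) + f(26)] = ½[6.91703 + 16.2058] = 11.5614.
So far: 230.700.
Order-1 term: 1/12 · (0.328649 − 0.738865) = -0.0341847.
Partial sum through k=1: 230.666.
Order-2 term: −1/720 · (0.000520744 − 0.000815909) = 4.09951e-07.
Partial sum through k=2: 230.666.
Order-3 term: 1/30240 · (3.08378e-07 − 4.58699e-07) = -4.97094e-12.

S_3 ≈ 230.666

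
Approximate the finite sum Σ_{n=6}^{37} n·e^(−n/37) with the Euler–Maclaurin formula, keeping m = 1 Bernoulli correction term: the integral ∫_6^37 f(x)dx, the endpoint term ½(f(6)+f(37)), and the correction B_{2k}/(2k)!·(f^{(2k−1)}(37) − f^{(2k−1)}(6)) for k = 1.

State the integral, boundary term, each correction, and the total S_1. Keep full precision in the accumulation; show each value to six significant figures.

Integral: ∫_6^37 x·e^(−x/37) dx = 345.579.
½[f(6) + f(37)] = ½[5.10182 + 13.6115] = 9.35668.
So far: 354.935.
Correction k=1: B_{2}/2! · (f^{(1)}(37) − f^{(1)}(6)) = 1/12 · (0.00000 − 0.712416) = -0.0593680.

S_1 ≈ 354.876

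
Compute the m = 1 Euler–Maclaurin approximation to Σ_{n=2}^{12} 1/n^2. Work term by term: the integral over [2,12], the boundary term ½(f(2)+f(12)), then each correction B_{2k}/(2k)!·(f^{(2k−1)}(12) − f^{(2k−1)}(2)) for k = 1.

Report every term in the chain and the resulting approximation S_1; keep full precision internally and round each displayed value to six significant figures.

S_1 ≈ 0.565876

∫_2^12 1/x^2 dx evaluates to 0.416667.
½[f(2) + f(12)] = ½[0.250000 + 0.00694444] = 0.128472.
So far: 0.545139.
Correction k=1: B_{2}/2! · (f^{(1)}(12) − f^{(1)}(2)) = 1/12 · (-0.00115741 − (-0.250000)) = 0.0207369.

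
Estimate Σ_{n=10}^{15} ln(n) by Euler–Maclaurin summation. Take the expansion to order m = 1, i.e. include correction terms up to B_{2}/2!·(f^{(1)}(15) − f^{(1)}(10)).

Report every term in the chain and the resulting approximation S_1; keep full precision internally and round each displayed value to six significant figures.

The integral term ∫_10^15 ln(x) dx = 12.5949.
Boundary: ½(f(10) + f(15)) = ½(2.30259 + 2.70805) = 2.50532.
Running total after boundary: 15.1002.
Correction k=1: B_{2}/2! · (f^{(1)}(15) − f^{(1)}(10)) = 1/12 · (0.0666667 − 0.100000) = -0.00277778.

S_1 ≈ 15.0974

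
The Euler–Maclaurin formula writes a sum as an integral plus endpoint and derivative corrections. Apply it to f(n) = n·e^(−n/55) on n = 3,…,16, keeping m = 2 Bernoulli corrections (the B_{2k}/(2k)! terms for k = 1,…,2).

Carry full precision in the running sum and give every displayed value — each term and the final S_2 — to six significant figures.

S_2 ≈ 108.717

Integral: ∫_3^16 x·e^(−x/55) dx = 101.346.
Boundary: ½(f(3) + f(16)) = ½(2.84075 + 11.9613) = 7.40104.
Integral + boundary = 108.747.
Order-1 term: 1/12 · (0.530105 − 0.895266) = -0.0304301.
Partial sum through k=1: 108.717.
Order-2 term: −1/720 · (0.000669511 − 0.000922015) = 3.50700e-07.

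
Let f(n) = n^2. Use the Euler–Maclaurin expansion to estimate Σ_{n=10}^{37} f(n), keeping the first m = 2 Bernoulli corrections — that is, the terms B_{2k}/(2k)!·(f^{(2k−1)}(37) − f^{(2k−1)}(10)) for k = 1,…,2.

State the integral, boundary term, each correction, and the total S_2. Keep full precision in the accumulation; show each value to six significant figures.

S_2 ≈ 17290.0

Integral: ∫_10^37 x^2 dx = 16551.0.
Endpoint term: (f(10) + f(37))/2 = (100.000 + 1369.00)/2 = 734.500.
Running total after boundary: 17285.5.
Order-1 term: 1/12 · (74.0000 − 20.0000) = 4.50000.
Running total after k=1: 17290.0.
Order-2 term: −1/720 · (0.00000 − 0.00000) = 0.00000.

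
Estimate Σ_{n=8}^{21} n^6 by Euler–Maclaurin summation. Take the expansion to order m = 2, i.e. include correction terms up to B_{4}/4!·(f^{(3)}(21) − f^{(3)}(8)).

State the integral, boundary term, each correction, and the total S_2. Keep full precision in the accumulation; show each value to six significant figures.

S_2 ≈ 3.02037e+08

Integral: ∫_8^21 x^6 dx = 2.56999e+08.
½[f(8) + f(21)] = ½[262144 + 8.57661e+07] = 4.30141e+07.
So far: 3.00013e+08.
Correction k=1: B_{2}/2! · (f^{(1)}(21) − f^{(1)}(8)) = 1/12 · (2.45046e+07 − 196608) = 2.02567e+06.
After k=1: 3.02039e+08.
Correction k=2: B_{4}/4! · (f^{(3)}(21) − f^{(3)}(8)) = −1/720 · (1.11132e+06 − 61440.0) = -1458.17.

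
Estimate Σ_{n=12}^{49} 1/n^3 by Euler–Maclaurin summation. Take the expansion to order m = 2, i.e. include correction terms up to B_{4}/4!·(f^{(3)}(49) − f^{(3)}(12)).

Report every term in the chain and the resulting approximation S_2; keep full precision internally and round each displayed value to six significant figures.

S_2 ≈ 0.00356956

∫_12^49 1/x^3 dx evaluates to 0.00326398.
Endpoint term: (f(12) + f(49))/2 = (0.000578704 + 8.49986e-06)/2 = 0.000293602.
Running total after boundary: 0.00355758.
Order-1 term: 1/12 · (-5.20400e-07 − (-0.000144676)) = 1.20130e-05.
Running total after k=1: 0.00356959.
Order-2 term: −1/720 · (-4.33486e-09 − (-2.00939e-05)) = -2.79021e-08.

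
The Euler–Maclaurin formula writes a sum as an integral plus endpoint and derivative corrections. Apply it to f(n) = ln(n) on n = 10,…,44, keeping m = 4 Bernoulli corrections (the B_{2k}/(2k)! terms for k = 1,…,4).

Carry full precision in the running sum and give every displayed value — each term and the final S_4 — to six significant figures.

Integral: ∫_10^44 ln(x) dx = 109.478.
½[f(10) + f(44)] = ½[2.30259 + 3.78419] = 3.04339.
So far: 112.522.
k=1: B_{2}/(2)! × [f^{(1)}(44) − f^{(1)}(10)] = 1/12 × (0.0227273 − 0.100000) = -0.00643939.
After k=1: 112.515.
k=2: B_{4}/(4)! × [f^{(3)}(44) − f^{(3)}(10)] = −1/720 × (2.34786e-05 − 0.00200000) = 2.74517e-06.
After k=2: 112.515.
k=3: B_{6}/(6)! × [f^{(5)}(44) − f^{(5)}(10)] = 1/30240 × (1.45528e-07 − 0.000240000) = -7.93170e-09.
After k=3: 112.515.
k=4: B_{8}/(8)! × [f^{(7)}(44) − f^{(7)}(10)] = −1/1209600 × (2.25509e-09 − 7.20000e-05) = 5.95219e-11.

S_4 ≈ 112.515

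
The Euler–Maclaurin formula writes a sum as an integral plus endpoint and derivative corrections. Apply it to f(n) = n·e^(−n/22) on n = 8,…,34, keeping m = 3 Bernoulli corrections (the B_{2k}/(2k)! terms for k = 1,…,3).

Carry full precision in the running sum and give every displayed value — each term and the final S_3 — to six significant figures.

S_3 ≈ 202.473

The integral term ∫_8^34 x·e^(−x/22) dx = 196.114.
Boundary: ½(f(8) + f(34)) = ½(5.56115 + 7.24931) = 6.40523.
So far: 202.519.
Order-1 term: 1/12 · (-0.116299 − 0.442364) = -0.0465553.
Partial sum through k=1: 202.473.
Order-2 term: −1/720 · (0.000640766 − 0.00378647) = 4.36904e-06.
Partial sum through k=2: 202.473.
Order-3 term: 1/30240 · (3.14426e-06 − 1.37582e-05) = -3.50990e-10.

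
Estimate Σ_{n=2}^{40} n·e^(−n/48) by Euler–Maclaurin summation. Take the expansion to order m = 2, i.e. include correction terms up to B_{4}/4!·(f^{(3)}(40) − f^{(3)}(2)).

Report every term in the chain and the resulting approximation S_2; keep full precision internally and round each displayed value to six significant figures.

Integral: ∫_2^40 x·e^(−x/48) dx = 466.312.
½[f(2) + f(40)] = ½[1.91838 + 17.3839] = 9.65115.
So far: 475.963.
Order-1 term: 1/12 · (0.0724330 − 0.919223) = -0.0705658.
Running total after k=1: 475.892.
Order-2 term: −1/720 · (0.000408693 − 0.00123160) = 1.14292e-06.

S_2 ≈ 475.892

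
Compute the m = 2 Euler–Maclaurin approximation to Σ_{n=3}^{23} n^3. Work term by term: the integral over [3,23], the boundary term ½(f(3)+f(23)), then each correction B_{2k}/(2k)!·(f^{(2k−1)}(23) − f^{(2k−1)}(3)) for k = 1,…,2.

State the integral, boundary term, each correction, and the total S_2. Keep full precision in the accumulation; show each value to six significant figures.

S_2 ≈ 76167.0

Integral: ∫_3^23 x^3 dx = 69940.0.
Boundary: ½(f(3) + f(23)) = ½(27.0000 + 12167.0) = 6097.00.
So far: 76037.0.
Order-1 term: 1/12 · (1587.00 − 27.0000) = 130.000.
Running total after k=1: 76167.0.
Order-2 term: −1/720 · (6.00000 − 6.00000) = 0.00000.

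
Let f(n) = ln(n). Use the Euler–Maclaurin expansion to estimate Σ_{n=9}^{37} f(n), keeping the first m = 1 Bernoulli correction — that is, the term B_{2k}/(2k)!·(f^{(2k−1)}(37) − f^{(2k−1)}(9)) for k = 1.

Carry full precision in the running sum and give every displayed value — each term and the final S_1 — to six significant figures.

∫_9^37 ln(x) dx evaluates to 85.8289.
Boundary: ½(f(9) + f(37)) = ½(2.19722 + 3.61092) = 2.90407.
Integral + boundary = 88.7330.
k=1: B_{2}/(2)! × [f^{(1)}(37) − f^{(1)}(9)] = 1/12 × (0.0270270 − 0.111111) = -0.00700701.

S_1 ≈ 88.7260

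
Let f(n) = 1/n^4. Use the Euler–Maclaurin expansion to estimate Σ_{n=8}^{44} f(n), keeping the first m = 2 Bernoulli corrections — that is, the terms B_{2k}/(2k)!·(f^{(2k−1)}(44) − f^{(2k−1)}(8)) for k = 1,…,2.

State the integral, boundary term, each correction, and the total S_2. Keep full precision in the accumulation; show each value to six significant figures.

S_2 ≈ 0.000779423

∫_8^44 1/x^4 dx evaluates to 0.000647129.
Boundary: ½(f(8) + f(44)) = ½(0.000244141 + 2.66802e-07) = 0.000122204.
Running total after boundary: 0.000769332.
Order-1 term: 1/12 · (-2.42547e-08 − (-0.000122070)) = 1.01705e-05.
Running total after k=1: 0.000779503.
Order-2 term: −1/720 · (-3.75848e-10 − (-5.72205e-05)) = -7.94723e-08.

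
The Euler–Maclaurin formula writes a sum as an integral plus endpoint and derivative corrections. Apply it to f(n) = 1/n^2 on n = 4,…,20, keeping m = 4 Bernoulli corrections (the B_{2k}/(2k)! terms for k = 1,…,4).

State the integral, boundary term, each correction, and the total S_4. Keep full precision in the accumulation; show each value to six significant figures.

∫_4^20 1/x^2 dx evaluates to 0.200000.
Endpoint term: (f(4) + f(20))/2 = (0.0625000 + 0.00250000)/2 = 0.0325000.
Integral + boundary = 0.232500.
Correction k=1: B_{2}/2! · (f^{(1)}(20) − f^{(1)}(4)) = 1/12 · (-0.000250000 − (-0.0312500)) = 0.00258333.
Running total after k=1: 0.235083.
Correction k=2: B_{4}/4! · (f^{(3)}(20) − f^{(3)}(4)) = −1/720 · (-7.50000e-06 − (-0.0234375)) = -3.25417e-05.
Running total after k=2: 0.235051.
Correction k=3: B_{6}/6! · (f^{(5)}(20) − f^{(5)}(4)) = 1/30240 · (-5.62500e-07 − (-0.0439453)) = 1.45320e-06.
Running total after k=3: 0.235052.
Correction k=4: B_{8}/8! · (f^{(7)}(20) − f^{(7)}(4)) = −1/1209600 · (-7.87500e-08 − (-0.153809)) = -1.27157e-07.

S_4 ≈ 0.235052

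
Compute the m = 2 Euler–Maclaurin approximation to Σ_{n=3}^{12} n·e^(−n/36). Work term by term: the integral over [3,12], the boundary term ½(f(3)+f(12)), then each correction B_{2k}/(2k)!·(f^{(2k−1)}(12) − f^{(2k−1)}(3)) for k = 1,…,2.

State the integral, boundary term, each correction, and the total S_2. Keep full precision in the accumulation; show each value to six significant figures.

S_2 ≈ 59.2250

The integral term ∫_3^12 x·e^(−x/36) dx = 53.5763.
½[f(3) + f(12)] = ½[2.76013 + 8.59838] = 5.67925.
So far: 59.2555.
Order-1 term: 1/12 · (0.477688 − 0.843374) = -0.0304739.
Running total after k=1: 59.2250.
Order-2 term: −1/720 · (0.00147434 − 0.00207057) = 8.28096e-07.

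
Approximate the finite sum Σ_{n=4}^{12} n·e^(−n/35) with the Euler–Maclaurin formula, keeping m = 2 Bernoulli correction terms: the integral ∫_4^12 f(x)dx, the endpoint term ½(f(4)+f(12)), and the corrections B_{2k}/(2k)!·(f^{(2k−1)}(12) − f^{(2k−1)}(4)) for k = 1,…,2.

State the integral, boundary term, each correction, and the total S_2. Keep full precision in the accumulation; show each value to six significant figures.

S_2 ≈ 56.0780

The integral term ∫_4^12 x·e^(−x/35) dx = 50.0625.
Boundary: ½(f(4) + f(12)) = ½(3.56801 + 8.51688) = 6.04244.
So far: 56.1050.
Correction k=1: B_{2}/2! · (f^{(1)}(12) − f^{(1)}(4)) = 1/12 · (0.466400 − 0.790060) = -0.0269716.
Partial sum through k=1: 56.0780.
Correction k=2: B_{4}/4! · (f^{(3)}(12) − f^{(3)}(4)) = −1/720 · (0.00153949 − 0.00210128) = 7.80257e-07.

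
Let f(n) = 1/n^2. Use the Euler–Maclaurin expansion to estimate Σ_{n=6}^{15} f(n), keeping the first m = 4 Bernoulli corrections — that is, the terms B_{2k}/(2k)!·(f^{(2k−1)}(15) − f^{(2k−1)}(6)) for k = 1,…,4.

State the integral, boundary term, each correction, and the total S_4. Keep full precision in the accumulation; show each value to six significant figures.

S_4 ≈ 0.116829

The integral term ∫_6^15 1/x^2 dx = 0.100000.
Boundary: ½(f(6) + f(15)) = ½(0.0277778 + 0.00444444) = 0.0161111.
Running total after boundary: 0.116111.
Correction k=1: B_{2}/2! · (f^{(1)}(15) − f^{(1)}(6)) = 1/12 · (-0.000592593 − (-0.00925926)) = 0.000722222.
Partial sum through k=1: 0.116833.
Correction k=2: B_{4}/4! · (f^{(3)}(15) − f^{(3)}(6)) = −1/720 · (-3.16049e-05 − (-0.00308642)) = -4.24280e-06.
Partial sum through k=2: 0.116829.
Correction k=3: B_{6}/6! · (f^{(5)}(15) − f^{(5)}(6)) = 1/30240 · (-4.21399e-06 − (-0.00257202)) = 8.49141e-08.
Partial sum through k=3: 0.116829.
Correction k=4: B_{8}/8! · (f^{(7)}(15) − f^{(7)}(6)) = −1/1209600 · (-1.04882e-06 − (-0.00400091)) = -3.30677e-09.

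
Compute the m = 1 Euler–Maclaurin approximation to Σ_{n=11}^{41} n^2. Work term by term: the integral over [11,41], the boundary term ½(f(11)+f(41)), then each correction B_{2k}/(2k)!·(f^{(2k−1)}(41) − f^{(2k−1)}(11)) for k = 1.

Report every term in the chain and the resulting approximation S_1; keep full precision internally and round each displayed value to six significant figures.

S_1 ≈ 23436.0

∫_11^41 x^2 dx evaluates to 22530.0.
½[f(11) + f(41)] = ½[121.000 + 1681.00] = 901.000.
Integral + boundary = 23431.0.
Order-1 term: 1/12 · (82.0000 − 22.0000) = 5.00000.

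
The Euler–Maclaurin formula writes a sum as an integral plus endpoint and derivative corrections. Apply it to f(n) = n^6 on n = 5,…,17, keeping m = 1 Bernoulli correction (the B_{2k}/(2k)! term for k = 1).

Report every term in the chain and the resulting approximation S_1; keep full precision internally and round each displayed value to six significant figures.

The integral term ∫_5^17 x^6 dx = 5.86086e+07.
Endpoint term: (f(5) + f(17))/2 = (15625.0 + 2.41376e+07)/2 = 1.20766e+07.
Integral + boundary = 7.06852e+07.
Order-1 term: 1/12 · (8.51914e+06 − 18750.0) = 708366.

S_1 ≈ 7.13936e+07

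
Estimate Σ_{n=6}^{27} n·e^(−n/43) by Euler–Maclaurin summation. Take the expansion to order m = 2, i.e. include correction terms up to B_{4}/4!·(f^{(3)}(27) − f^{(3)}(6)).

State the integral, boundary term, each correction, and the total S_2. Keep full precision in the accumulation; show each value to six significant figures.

S_2 ≈ 235.898

Integral: ∫_6^27 x·e^(−x/43) dx = 226.130.
½[f(6) + f(27)] = ½[5.21858 + 14.4101] = 9.81434.
Integral + boundary = 235.944.
k=1: B_{2}/(2)! × [f^{(1)}(27) − f^{(1)}(6)] = 1/12 × (0.198589 − 0.748400) = -0.0458176.
After k=1: 235.898.
k=2: B_{4}/(4)! × [f^{(3)}(27) − f^{(3)}(6)] = −1/720 × (0.000684697 − 0.00134555) = 9.17855e-07.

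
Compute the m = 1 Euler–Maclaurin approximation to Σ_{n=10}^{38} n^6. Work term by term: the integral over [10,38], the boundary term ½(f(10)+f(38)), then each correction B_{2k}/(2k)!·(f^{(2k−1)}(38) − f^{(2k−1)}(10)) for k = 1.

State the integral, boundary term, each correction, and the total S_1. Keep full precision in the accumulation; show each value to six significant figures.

S_1 ≈ 1.78892e+10

∫_10^38 x^6 dx evaluates to 1.63437e+10.
Boundary: ½(f(10) + f(38)) = ½(1.00000e+06 + 3.01094e+09) = 1.50597e+09.
So far: 1.78496e+10.
Order-1 term: 1/12 · (4.75411e+08 − 600000) = 3.95676e+07.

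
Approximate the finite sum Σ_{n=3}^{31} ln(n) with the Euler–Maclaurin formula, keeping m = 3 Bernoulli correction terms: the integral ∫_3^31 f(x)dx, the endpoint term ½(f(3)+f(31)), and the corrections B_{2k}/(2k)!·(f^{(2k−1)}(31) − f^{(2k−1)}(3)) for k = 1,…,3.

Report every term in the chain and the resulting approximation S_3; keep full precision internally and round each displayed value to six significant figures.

S_3 ≈ 77.3991

∫_3^31 ln(x) dx evaluates to 75.1578.
½[f(3) + f(31)] = ½[1.09861 + 3.43399] = 2.26630.
So far: 77.4241.
Order-1 term: 1/12 · (0.0322581 − 0.333333) = -0.0250896.
Running total after k=1: 77.3990.
Order-2 term: −1/720 · (6.71344e-05 − 0.0740741) = 0.000102787.
Running total after k=2: 77.3991.
Order-3 term: 1/30240 · (8.38306e-07 − 0.0987654) = -3.26602e-06.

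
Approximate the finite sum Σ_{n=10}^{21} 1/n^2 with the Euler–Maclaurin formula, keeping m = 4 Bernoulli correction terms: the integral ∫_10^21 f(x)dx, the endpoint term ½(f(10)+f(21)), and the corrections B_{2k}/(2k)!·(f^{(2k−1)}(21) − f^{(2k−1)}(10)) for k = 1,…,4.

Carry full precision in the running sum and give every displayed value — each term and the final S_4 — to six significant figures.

∫_10^21 1/x^2 dx evaluates to 0.0523810.
Endpoint term: (f(10) + f(21))/2 = (0.0100000 + 0.00226757)/2 = 0.00613379.
Integral + boundary = 0.0585147.
k=1: B_{2}/(2)! × [f^{(1)}(21) − f^{(1)}(10)] = 1/12 × (-0.000215959 − (-0.00200000)) = 0.000148670.
After k=1: 0.0586634.
k=2: B_{4}/(4)! × [f^{(3)}(21) − f^{(3)}(10)] = −1/720 × (-5.87645e-06 − (-0.000240000)) = -3.25172e-07.
After k=2: 0.0586631.
k=3: B_{6}/(6)! × [f^{(5)}(21) − f^{(5)}(10)] = 1/30240 × (-3.99758e-07 − (-7.20000e-05)) = 2.36773e-09.
After k=3: 0.0586631.
k=4: B_{8}/(8)! × [f^{(7)}(21) − f^{(7)}(10)] = −1/1209600 × (-5.07630e-08 − (-4.03200e-05)) = -3.32914e-11.

S_4 ≈ 0.0586631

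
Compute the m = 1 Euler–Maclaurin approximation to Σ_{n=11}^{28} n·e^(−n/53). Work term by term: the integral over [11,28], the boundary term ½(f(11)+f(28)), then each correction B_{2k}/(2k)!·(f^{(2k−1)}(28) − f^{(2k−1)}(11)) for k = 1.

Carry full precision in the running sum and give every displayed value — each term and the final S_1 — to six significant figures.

Integral: ∫_11^28 x·e^(−x/53) dx = 225.078.
Endpoint term: (f(11) + f(28))/2 = (8.93832 + 16.5089)/2 = 12.7236.
So far: 237.802.
k=1: B_{2}/(2)! × [f^{(1)}(28) − f^{(1)}(11)] = 1/12 × (0.278116 − 0.643927) = -0.0304843.

S_1 ≈ 237.772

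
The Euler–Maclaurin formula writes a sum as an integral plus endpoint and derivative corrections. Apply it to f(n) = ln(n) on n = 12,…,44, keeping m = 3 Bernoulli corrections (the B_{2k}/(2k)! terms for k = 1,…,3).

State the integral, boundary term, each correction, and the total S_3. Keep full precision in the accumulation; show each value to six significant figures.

The integral term ∫_12^44 ln(x) dx = 104.685.
½[f(12) + f(44)] = ½[2.48491 + 3.78419] = 3.13455.
Integral + boundary = 107.820.
Order-1 term: 1/12 · (0.0227273 − 0.0833333) = -0.00505051.
Running total after k=1: 107.815.
Order-2 term: −1/720 · (2.34786e-05 − 0.00115741) = 1.57490e-06.
Running total after k=2: 107.815.
Order-3 term: 1/30240 · (1.45528e-07 − 9.64506e-05) = -3.18469e-09.

S_3 ≈ 107.815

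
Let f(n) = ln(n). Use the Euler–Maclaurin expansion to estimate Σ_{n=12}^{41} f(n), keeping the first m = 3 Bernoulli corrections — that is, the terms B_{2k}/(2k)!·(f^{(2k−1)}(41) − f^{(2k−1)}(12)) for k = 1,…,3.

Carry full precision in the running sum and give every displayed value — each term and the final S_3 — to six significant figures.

∫_12^41 ln(x) dx evaluates to 93.4376.
Endpoint term: (f(12) + f(41))/2 = (2.48491 + 3.71357)/2 = 3.09924.
Running total after boundary: 96.5368.
Correction k=1: B_{2}/2! · (f^{(1)}(41) − f^{(1)}(12)) = 1/12 · (0.0243902 − 0.0833333) = -0.00491192.
Partial sum through k=1: 96.5319.
Correction k=2: B_{4}/4! · (f^{(3)}(41) − f^{(3)}(12)) = −1/720 · (2.90187e-05 − 0.00115741) = 1.56721e-06.
Partial sum through k=2: 96.5319.
Correction k=3: B_{6}/6! · (f^{(5)}(41) − f^{(5)}(12)) = 1/30240 · (2.07153e-07 − 9.64506e-05) = -3.18265e-09.

S_3 ≈ 96.5319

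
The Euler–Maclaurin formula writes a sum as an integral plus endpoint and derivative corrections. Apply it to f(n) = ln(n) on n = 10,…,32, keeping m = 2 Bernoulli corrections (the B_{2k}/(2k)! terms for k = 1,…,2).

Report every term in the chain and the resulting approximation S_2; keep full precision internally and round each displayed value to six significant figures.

Integral: ∫_10^32 ln(x) dx = 65.8777.
½[f(10) + f(32)] = ½[2.30259 + 3.46574] = 2.88416.
So far: 68.7619.
Correction k=1: B_{2}/2! · (f^{(1)}(32) − f^{(1)}(10)) = 1/12 · (0.0312500 − 0.100000) = -0.00572917.
After k=1: 68.7561.
Correction k=2: B_{4}/4! · (f^{(3)}(32) − f^{(3)}(10)) = −1/720 · (6.10352e-05 − 0.00200000) = 2.69301e-06.

S_2 ≈ 68.7561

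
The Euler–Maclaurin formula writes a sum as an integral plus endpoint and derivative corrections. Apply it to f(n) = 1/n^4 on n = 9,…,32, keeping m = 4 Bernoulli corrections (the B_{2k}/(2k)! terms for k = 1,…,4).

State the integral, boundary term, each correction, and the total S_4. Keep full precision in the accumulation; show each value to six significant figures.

S_4 ≈ 0.000529360

Integral: ∫_9^32 1/x^4 dx = 0.000447075.
½[f(9) + f(32)] = ½[0.000152416 + 9.53674e-07] = 7.66847e-05.
So far: 0.000523760.
Correction k=1: B_{2}/2! · (f^{(1)}(32) − f^{(1)}(9)) = 1/12 · (-1.19209e-07 − (-6.77404e-05)) = 5.63510e-06.
After k=1: 0.000529395.
Correction k=2: B_{4}/4! · (f^{(3)}(32) − f^{(3)}(9)) = −1/720 · (-3.49246e-09 − (-2.50890e-05)) = -3.48410e-08.
After k=2: 0.000529360.
Correction k=3: B_{6}/6! · (f^{(5)}(32) − f^{(5)}(9)) = 1/30240 · (-1.90994e-10 − (-1.73455e-05)) = 5.73588e-10.
After k=3: 0.000529360.
Correction k=4: B_{8}/8! · (f^{(7)}(32) − f^{(7)}(9)) = −1/1209600 · (-1.67866e-11 − (-1.92728e-05)) = -1.59332e-11.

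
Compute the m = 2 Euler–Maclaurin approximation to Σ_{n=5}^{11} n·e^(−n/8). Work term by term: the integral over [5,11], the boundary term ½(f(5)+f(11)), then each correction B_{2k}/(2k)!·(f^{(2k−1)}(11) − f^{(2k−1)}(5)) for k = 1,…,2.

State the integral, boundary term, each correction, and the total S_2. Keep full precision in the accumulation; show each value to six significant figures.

S_2 ≈ 19.9397

∫_5^11 x·e^(−x/8) dx evaluates to 17.2356.
Endpoint term: (f(5) + f(11))/2 = (2.67631 + 2.78124)/2 = 2.72877.
Running total after boundary: 19.9643.
Order-1 term: 1/12 · (-0.0948148 − 0.200723) = -0.0246282.
After k=1: 19.9397.
Order-2 term: −1/720 · (0.00641976 − 0.0198632) = 1.86715e-05.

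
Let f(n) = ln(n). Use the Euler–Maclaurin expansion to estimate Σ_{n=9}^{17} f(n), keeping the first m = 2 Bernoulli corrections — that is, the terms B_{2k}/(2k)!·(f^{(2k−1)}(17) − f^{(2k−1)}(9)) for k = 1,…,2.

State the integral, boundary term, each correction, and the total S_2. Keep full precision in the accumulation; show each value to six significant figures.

∫_9^17 ln(x) dx evaluates to 20.3896.
Endpoint term: (f(9) + f(17))/2 = (2.19722 + 2.83321)/2 = 2.51522.
Integral + boundary = 22.9048.
k=1: B_{2}/(2)! × [f^{(1)}(17) − f^{(1)}(9)] = 1/12 × (0.0588235 − 0.111111) = -0.00435730.
Running total after k=1: 22.9005.
k=2: B_{4}/(4)! × [f^{(3)}(17) − f^{(3)}(9)] = −1/720 × (0.000407083 − 0.00274348) = 3.24500e-06.

S_2 ≈ 22.9005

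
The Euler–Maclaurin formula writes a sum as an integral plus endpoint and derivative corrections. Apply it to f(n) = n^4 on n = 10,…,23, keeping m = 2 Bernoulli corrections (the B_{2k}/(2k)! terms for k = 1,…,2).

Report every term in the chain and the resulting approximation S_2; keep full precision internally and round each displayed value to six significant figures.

S_2 ≈ 1.41591e+06

Integral: ∫_10^23 x^4 dx = 1.26727e+06.
½[f(10) + f(23)] = ½[10000.0 + 279841] = 144920.
Running total after boundary: 1.41219e+06.
Correction k=1: B_{2}/2! · (f^{(1)}(23) − f^{(1)}(10)) = 1/12 · (48668.0 − 4000.00) = 3722.33.
After k=1: 1.41591e+06.
Correction k=2: B_{4}/4! · (f^{(3)}(23) − f^{(3)}(10)) = −1/720 · (552.000 − 240.000) = -0.433333.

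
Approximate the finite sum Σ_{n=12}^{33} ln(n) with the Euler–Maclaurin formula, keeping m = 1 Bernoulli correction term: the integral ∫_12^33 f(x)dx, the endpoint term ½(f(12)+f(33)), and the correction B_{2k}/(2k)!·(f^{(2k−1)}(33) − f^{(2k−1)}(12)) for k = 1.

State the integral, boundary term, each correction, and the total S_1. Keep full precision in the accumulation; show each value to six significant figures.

S_1 ≈ 67.5522

The integral term ∫_12^33 ln(x) dx = 64.5659.
½[f(12) + f(33)] = ½[2.48491 + 3.49651] = 2.99071.
Running total after boundary: 67.5566.
Correction k=1: B_{2}/2! · (f^{(1)}(33) − f^{(1)}(12)) = 1/12 · (0.0303030 − 0.0833333) = -0.00441919.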